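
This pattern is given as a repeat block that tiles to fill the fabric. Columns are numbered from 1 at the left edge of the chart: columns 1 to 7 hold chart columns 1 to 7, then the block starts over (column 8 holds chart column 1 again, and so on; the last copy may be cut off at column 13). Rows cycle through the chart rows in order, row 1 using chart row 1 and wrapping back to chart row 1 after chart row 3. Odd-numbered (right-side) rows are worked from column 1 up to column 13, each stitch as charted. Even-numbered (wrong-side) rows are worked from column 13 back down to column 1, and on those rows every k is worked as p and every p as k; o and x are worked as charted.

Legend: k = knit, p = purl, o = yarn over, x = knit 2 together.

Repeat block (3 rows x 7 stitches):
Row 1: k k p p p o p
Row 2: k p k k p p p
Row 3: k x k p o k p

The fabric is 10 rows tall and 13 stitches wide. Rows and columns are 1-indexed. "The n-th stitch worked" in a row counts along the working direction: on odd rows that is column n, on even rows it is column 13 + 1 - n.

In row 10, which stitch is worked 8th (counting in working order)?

Result:
o

Derivation:
Row 10: (10-1) mod 3 = 0, so use chart row 1. Even row -> WS.
Chart row 1 tiled across columns 1-13: k k p p p o p k k p p p o
Wrong side: read the tiled row from column 13 down to 1 and exchange k with p (leave o, x).
Row 10 as worked: o k k k p p k o k k k p p
Counting 8 along the worked row gives o.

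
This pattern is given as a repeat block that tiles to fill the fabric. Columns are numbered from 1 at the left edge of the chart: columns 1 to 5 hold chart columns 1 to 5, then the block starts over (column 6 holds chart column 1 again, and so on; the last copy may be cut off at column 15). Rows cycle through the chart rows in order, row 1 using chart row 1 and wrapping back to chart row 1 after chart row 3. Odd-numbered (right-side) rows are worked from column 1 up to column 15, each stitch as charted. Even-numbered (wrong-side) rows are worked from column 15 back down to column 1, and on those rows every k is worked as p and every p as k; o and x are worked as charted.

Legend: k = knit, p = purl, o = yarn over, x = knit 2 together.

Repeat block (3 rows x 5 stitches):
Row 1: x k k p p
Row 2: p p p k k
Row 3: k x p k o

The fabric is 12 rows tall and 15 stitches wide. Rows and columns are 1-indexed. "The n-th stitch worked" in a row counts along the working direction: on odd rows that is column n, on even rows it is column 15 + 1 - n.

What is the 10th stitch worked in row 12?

For row 12: chart row = ((12-1) mod 3) + 1 = 3; this is a WS (even) row.
Chart row 3 tiled across columns 1-15: k x p k o k x p k o k x p k o
WS: work from column 15 back to column 1 (reverse the tiled row), swapping k<->p (o and x unchanged).
Row 12 as worked: o p k x p o p k x p o p k x p
The 10th stitch worked is p.

== STITCH ==
p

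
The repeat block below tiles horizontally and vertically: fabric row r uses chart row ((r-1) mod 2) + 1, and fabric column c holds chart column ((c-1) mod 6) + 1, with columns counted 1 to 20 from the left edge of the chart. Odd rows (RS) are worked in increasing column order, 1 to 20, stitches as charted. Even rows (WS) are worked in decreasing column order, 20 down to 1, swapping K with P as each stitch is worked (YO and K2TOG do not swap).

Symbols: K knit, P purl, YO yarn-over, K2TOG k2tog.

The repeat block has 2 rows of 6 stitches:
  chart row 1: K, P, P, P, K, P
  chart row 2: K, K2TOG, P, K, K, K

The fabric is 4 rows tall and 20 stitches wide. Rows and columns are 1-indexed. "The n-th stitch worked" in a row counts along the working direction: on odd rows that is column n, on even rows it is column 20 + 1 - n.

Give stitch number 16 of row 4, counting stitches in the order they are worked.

Row 4: (4-1) mod 2 = 1, so use chart row 2. Even row -> WS.
Chart row 2 tiled across columns 1-20: K K2TOG P K K K K K2TOG P K K K K K2TOG P K K K K K2TOG
WS row: flip the tiled sequence (start at column 20) and apply K<->P; YO and K2TOG stay.
Row 4 as worked: K2TOG P P P P K K2TOG P P P P K K2TOG P P P P K K2TOG P
The 16th stitch worked is P.

== STITCH ==
P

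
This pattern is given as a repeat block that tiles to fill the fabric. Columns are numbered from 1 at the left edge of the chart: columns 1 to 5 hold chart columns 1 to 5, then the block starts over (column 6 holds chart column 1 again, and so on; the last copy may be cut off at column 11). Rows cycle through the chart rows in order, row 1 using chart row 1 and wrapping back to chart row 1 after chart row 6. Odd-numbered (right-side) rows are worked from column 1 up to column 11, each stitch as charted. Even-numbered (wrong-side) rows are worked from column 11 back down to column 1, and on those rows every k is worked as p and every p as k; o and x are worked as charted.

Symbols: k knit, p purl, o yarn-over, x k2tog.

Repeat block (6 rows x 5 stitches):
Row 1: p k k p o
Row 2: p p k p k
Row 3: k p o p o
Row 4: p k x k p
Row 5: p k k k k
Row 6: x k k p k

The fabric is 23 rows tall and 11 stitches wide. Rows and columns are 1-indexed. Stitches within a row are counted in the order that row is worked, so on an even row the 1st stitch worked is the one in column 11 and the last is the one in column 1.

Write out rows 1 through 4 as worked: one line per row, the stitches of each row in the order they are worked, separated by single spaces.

Row 1: chart row 1, RS - tile across columns 1-11 and work as-is.
Row 2: chart row 2, WS - tiled (columns 1-11): p p k p k p p k p k p; work from column 11 back to 1 with k<->p swapped.
Row 3: chart row 3, RS - tile across columns 1-11 and work as-is.
Row 4: chart row 4, WS - tiled (columns 1-11): p k x k p p k x k p p; work from column 11 back to 1 with k<->p swapped.

== ROWS AS WORKED ==
p k k p o p k k p o p
k p k p k k p k p k k
k p o p o k p o p o k
k k p x p k k p x p k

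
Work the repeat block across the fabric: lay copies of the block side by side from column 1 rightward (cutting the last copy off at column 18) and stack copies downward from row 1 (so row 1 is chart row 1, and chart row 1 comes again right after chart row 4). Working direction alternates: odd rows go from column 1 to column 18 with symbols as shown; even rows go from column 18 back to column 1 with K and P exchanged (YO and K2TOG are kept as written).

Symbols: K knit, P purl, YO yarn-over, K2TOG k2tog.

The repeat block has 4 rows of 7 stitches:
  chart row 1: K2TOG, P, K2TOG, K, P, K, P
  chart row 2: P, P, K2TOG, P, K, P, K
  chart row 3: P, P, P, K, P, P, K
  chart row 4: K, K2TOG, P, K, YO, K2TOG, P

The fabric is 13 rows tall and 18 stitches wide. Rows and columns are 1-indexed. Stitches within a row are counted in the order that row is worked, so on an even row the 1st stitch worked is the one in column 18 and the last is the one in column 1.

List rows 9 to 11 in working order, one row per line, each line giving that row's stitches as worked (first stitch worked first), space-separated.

Row 9: chart row 1, RS - tile across columns 1-18 and work as-is.
Row 10: chart row 2, WS - tiled (columns 1-18): P P K2TOG P K P K P P K2TOG P K P K P P K2TOG P; work from column 18 back to 1 with K<->P swapped.
Row 11: chart row 3, RS - tile across columns 1-18 and work as-is.

Result:
K2TOG P K2TOG K P K P K2TOG P K2TOG K P K P K2TOG P K2TOG K
K K2TOG K K P K P K K2TOG K K P K P K K2TOG K K
P P P K P P K P P P K P P K P P P K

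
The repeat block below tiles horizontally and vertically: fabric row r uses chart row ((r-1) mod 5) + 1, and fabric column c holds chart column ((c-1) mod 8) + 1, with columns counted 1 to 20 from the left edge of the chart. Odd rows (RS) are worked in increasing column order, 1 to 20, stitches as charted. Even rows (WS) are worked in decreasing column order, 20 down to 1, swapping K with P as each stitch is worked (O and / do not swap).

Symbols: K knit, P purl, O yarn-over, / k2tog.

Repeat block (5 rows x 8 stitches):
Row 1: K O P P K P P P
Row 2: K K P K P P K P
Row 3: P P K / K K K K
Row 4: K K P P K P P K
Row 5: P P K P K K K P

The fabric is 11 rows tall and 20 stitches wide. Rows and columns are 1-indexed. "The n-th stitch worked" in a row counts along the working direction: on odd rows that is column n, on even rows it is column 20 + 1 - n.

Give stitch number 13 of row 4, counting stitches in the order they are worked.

Stitch:
P

Derivation:
Row 4: (4-1) mod 5 = 3, so use chart row 4. Even row -> WS.
Chart row 4 tiled across columns 1-20: K K P P K P P K K K P P K P P K K K P P
Wrong side: read the tiled row from column 20 down to 1 and exchange K with P (leave O, /).
Row 4 as worked: K K P P P K K P K K P P P K K P K K P P
The 13th stitch worked is P.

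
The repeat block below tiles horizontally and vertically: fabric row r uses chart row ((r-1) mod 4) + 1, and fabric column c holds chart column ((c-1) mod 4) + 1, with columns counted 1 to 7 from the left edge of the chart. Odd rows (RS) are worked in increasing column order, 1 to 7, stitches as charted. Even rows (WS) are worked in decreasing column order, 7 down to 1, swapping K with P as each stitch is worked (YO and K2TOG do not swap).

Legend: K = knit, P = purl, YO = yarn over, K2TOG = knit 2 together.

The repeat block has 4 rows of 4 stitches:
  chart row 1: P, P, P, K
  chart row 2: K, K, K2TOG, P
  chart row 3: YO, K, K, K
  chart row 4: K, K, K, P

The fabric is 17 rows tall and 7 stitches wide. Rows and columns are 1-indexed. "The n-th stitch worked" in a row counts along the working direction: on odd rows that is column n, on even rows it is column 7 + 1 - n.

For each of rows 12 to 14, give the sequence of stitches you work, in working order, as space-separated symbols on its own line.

Rows as worked:
P P P K P P P
P P P K P P P
K2TOG P P K K2TOG P P

Derivation:
Row 12: chart row 4, WS - tiled (columns 1-7): K K K P K K K; work from column 7 back to 1 with K<->P swapped.
Row 13: chart row 1, RS - tile across columns 1-7 and work as-is.
Row 14: chart row 2, WS - tiled (columns 1-7): K K K2TOG P K K K2TOG; work from column 7 back to 1 with K<->P swapped.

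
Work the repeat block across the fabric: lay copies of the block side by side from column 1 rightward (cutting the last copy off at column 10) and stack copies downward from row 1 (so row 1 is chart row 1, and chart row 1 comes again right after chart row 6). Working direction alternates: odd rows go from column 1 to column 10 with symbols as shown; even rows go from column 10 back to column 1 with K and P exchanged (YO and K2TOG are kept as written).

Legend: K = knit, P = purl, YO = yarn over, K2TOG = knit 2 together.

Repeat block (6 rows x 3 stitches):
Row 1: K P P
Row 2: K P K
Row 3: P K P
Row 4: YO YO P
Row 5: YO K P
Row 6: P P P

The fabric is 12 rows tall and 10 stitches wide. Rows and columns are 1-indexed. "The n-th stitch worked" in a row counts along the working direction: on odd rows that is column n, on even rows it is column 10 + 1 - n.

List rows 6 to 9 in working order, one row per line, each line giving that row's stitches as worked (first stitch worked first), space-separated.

Result:
K K K K K K K K K K
K P P K P P K P P K
P P K P P K P P K P
P K P P K P P K P P

Derivation:
Row 6: chart row 6, WS - tiled (columns 1-10): P P P P P P P P P P; work from column 10 back to 1 with K<->P swapped.
Row 7: chart row 1, RS - tile across columns 1-10 and work as-is.
Row 8: chart row 2, WS - tiled (columns 1-10): K P K K P K K P K K; work from column 10 back to 1 with K<->P swapped.
Row 9: chart row 3, RS - tile across columns 1-10 and work as-is.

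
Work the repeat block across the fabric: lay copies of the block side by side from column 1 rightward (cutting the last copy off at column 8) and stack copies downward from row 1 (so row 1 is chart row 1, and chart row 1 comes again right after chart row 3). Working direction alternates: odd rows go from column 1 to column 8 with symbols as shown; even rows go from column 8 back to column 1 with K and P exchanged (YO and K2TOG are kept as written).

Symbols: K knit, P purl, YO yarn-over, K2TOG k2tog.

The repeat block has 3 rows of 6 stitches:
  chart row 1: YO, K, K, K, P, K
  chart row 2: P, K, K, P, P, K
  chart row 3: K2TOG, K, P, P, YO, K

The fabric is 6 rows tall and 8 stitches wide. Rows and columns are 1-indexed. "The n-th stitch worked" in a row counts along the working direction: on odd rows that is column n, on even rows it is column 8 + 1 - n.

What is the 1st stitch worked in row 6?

Row 6: (6-1) mod 3 = 2, so use chart row 3. Even row -> WS.
Chart row 3 tiled across columns 1-8: K2TOG K P P YO K K2TOG K
Wrong side: read the tiled row from column 8 down to 1 and exchange K with P (leave YO, K2TOG).
Row 6 as worked: P K2TOG P YO K K P K2TOG
Counting 1 along the worked row gives P.

Stitch:
P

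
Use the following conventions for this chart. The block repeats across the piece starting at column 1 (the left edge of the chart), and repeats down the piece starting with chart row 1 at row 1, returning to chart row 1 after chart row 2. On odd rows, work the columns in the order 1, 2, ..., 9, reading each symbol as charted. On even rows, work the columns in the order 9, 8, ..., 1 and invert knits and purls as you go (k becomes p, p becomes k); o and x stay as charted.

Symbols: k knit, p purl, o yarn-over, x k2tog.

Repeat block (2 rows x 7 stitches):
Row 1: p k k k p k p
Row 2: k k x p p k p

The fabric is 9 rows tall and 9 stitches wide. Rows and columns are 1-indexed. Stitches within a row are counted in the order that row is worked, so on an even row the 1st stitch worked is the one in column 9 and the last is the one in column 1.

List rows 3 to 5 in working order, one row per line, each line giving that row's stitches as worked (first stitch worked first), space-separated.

Row 3: chart row 1, RS - tile across columns 1-9 and work as-is.
Row 4: chart row 2, WS - tiled (columns 1-9): k k x p p k p k k; work from column 9 back to 1 with k<->p swapped.
Row 5: chart row 1, RS - tile across columns 1-9 and work as-is.

== ROWS AS WORKED ==
p k k k p k p p k
p p k p k k x p p
p k k k p k p p k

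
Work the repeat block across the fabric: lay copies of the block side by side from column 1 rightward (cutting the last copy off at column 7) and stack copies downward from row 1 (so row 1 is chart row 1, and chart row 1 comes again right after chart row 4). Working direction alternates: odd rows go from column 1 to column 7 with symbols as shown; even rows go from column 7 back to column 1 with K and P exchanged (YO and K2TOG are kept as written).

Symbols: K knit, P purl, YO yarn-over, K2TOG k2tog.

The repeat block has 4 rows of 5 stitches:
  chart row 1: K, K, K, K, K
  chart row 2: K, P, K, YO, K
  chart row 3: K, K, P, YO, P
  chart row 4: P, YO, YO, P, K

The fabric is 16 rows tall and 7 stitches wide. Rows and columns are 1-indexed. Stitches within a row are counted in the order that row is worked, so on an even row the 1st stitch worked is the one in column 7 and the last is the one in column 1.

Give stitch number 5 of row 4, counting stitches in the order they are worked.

Row 4 uses chart row ((4-1) mod 4)+1 = 4. Row 4 is even, so WS.
Chart row 4 tiled across columns 1-7: P YO YO P K P YO
Wrong side: read the tiled row from column 7 down to 1 and exchange K with P (leave YO, K2TOG).
Row 4 as worked: YO K P K YO YO K
Stitch 5 in working order -> YO

Stitch:
YO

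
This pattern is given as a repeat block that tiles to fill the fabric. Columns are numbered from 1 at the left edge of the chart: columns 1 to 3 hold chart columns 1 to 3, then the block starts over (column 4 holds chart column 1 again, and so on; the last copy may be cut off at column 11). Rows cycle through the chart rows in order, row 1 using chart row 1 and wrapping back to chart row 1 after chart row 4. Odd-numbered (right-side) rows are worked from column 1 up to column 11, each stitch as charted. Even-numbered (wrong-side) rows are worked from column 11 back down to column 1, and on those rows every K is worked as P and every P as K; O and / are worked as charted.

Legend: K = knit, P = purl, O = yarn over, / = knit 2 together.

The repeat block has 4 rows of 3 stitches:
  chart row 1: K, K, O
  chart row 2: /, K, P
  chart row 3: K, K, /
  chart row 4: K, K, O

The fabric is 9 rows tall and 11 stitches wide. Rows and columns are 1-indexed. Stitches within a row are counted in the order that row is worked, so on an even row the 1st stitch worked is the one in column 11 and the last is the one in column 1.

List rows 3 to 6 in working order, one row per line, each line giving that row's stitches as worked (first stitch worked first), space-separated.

Row 3: chart row 3, RS - tile across columns 1-11 and work as-is.
Row 4: chart row 4, WS - tiled (columns 1-11): K K O K K O K K O K K; work from column 11 back to 1 with K<->P swapped.
Row 5: chart row 1, RS - tile across columns 1-11 and work as-is.
Row 6: chart row 2, WS - tiled (columns 1-11): / K P / K P / K P / K; work from column 11 back to 1 with K<->P swapped.

Rows as worked:
K K / K K / K K / K K
P P O P P O P P O P P
K K O K K O K K O K K
P / K P / K P / K P /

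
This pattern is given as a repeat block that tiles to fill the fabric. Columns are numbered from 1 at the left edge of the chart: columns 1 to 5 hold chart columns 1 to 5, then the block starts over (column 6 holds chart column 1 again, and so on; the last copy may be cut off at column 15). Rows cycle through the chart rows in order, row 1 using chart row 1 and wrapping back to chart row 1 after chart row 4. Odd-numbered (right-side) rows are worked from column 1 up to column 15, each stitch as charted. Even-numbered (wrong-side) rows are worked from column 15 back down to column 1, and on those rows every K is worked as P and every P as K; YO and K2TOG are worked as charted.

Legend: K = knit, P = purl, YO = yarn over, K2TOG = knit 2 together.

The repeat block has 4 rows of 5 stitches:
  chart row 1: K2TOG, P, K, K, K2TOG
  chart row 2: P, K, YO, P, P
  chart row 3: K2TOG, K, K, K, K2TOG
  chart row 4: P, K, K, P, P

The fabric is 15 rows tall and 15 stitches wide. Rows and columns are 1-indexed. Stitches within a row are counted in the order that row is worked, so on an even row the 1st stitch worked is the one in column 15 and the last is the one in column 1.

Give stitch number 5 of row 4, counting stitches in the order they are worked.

Row 4 uses chart row ((4-1) mod 4)+1 = 4. Row 4 is even, so WS.
Chart row 4 tiled across columns 1-15: P K K P P P K K P P P K K P P
WS row: flip the tiled sequence (start at column 15) and apply K<->P; YO and K2TOG stay.
Row 4 as worked: K K P P K K K P P K K K P P K
The 5th stitch worked is K.

Stitch:
K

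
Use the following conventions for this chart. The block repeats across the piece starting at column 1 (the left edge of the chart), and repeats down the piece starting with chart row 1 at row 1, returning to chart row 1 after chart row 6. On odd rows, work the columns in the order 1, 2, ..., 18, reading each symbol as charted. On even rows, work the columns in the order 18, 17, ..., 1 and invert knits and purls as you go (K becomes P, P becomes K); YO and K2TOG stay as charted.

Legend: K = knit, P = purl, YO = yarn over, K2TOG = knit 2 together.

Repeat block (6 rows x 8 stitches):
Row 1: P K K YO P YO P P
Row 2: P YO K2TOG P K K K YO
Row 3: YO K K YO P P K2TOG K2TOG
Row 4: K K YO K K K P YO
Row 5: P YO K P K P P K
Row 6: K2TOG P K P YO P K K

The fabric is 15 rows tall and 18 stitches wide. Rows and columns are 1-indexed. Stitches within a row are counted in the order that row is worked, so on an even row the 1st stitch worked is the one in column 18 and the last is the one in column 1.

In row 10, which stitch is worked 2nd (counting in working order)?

Stitch:
P

Derivation:
For row 10: chart row = ((10-1) mod 6) + 1 = 4; this is a WS (even) row.
Chart row 4 tiled across columns 1-18: K K YO K K K P YO K K YO K K K P YO K K
Wrong side: read the tiled row from column 18 down to 1 and exchange K with P (leave YO, K2TOG).
Row 10 as worked: P P YO K P P P YO P P YO K P P P YO P P
The 2nd stitch worked is P.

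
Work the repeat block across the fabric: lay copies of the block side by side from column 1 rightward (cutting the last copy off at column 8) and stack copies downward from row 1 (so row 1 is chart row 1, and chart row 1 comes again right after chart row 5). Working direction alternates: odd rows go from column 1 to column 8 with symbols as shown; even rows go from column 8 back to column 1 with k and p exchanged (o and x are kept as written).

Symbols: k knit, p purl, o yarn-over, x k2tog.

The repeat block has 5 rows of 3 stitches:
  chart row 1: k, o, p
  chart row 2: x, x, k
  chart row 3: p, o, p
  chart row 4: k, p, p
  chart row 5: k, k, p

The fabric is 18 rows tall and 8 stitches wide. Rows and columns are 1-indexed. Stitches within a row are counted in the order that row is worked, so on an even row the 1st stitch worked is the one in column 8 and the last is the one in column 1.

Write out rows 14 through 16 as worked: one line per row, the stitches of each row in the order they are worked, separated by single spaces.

Row 14: chart row 4, WS - tiled (columns 1-8): k p p k p p k p; work from column 8 back to 1 with k<->p swapped.
Row 15: chart row 5, RS - tile across columns 1-8 and work as-is.
Row 16: chart row 1, WS - tiled (columns 1-8): k o p k o p k o; work from column 8 back to 1 with k<->p swapped.

Rows as worked:
k p k k p k k p
k k p k k p k k
o p k o p k o p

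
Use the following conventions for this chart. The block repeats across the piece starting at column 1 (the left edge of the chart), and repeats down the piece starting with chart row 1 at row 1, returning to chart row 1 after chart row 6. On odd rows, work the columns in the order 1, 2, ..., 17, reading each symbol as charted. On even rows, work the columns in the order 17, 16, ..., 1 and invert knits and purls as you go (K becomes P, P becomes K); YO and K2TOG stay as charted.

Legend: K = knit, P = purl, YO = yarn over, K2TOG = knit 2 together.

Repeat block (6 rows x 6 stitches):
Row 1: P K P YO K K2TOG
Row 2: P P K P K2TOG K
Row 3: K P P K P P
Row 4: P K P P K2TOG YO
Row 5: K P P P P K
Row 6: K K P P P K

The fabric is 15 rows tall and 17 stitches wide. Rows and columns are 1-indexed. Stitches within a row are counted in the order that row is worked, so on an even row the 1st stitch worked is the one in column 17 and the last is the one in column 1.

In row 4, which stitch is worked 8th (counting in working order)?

Stitch:
K

Derivation:
Row 4 uses chart row ((4-1) mod 6)+1 = 4. Row 4 is even, so WS.
Chart row 4 tiled across columns 1-17: P K P P K2TOG YO P K P P K2TOG YO P K P P K2TOG
WS: work from column 17 back to column 1 (reverse the tiled row), swapping K<->P (YO and K2TOG unchanged).
Row 4 as worked: K2TOG K K P K YO K2TOG K K P K YO K2TOG K K P K
The 8th stitch worked is K.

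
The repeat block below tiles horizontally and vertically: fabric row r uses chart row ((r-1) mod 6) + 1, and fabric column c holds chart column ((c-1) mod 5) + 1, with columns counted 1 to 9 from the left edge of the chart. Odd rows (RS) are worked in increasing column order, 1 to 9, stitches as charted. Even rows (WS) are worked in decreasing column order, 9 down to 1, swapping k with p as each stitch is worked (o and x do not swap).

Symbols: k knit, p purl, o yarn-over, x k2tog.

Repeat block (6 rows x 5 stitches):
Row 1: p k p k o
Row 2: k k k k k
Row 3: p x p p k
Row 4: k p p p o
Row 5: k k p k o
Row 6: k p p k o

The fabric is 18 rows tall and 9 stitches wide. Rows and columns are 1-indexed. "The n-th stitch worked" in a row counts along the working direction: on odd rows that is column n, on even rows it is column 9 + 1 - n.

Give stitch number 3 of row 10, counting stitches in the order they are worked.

Result:
k

Derivation:
Row 10: (10-1) mod 6 = 3, so use chart row 4. Even row -> WS.
Chart row 4 tiled across columns 1-9: k p p p o k p p p
WS row: flip the tiled sequence (start at column 9) and apply k<->p; o and x stay.
Row 10 as worked: k k k p o k k k p
Stitch 3 in working order -> k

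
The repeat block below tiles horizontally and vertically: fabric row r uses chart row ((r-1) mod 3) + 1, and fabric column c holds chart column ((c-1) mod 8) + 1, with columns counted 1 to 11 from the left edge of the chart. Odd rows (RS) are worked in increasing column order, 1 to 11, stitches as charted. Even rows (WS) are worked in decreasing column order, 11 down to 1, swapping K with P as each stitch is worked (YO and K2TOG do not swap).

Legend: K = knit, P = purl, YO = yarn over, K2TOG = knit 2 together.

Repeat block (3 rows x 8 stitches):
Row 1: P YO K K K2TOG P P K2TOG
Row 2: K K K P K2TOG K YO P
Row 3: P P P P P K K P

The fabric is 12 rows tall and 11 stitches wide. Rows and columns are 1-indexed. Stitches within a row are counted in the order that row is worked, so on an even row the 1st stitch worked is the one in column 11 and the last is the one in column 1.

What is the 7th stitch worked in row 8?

Row 8 uses chart row ((8-1) mod 3)+1 = 2. Row 8 is even, so WS.
Chart row 2 tiled across columns 1-11: K K K P K2TOG K YO P K K K
WS: work from column 11 back to column 1 (reverse the tiled row), swapping K<->P (YO and K2TOG unchanged).
Row 8 as worked: P P P K YO P K2TOG K P P P
The 7th stitch worked is K2TOG.

Result:
K2TOG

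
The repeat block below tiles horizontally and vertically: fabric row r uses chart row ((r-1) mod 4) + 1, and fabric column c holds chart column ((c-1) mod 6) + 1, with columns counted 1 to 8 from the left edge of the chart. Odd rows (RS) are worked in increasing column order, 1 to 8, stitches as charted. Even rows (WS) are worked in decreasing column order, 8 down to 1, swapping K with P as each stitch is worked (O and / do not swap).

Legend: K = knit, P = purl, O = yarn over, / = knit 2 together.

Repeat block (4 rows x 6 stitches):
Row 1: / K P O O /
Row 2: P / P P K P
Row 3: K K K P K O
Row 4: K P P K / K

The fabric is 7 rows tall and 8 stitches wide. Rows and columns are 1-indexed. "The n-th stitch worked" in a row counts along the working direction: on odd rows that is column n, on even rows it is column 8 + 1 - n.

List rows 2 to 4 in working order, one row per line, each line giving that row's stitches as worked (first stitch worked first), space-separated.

Rows as worked:
/ K K P K K / K
K K K P K O K K
K P P / P K K P

Derivation:
Row 2: chart row 2, WS - tiled (columns 1-8): P / P P K P P /; work from column 8 back to 1 with K<->P swapped.
Row 3: chart row 3, RS - tile across columns 1-8 and work as-is.
Row 4: chart row 4, WS - tiled (columns 1-8): K P P K / K K P; work from column 8 back to 1 with K<->P swapped.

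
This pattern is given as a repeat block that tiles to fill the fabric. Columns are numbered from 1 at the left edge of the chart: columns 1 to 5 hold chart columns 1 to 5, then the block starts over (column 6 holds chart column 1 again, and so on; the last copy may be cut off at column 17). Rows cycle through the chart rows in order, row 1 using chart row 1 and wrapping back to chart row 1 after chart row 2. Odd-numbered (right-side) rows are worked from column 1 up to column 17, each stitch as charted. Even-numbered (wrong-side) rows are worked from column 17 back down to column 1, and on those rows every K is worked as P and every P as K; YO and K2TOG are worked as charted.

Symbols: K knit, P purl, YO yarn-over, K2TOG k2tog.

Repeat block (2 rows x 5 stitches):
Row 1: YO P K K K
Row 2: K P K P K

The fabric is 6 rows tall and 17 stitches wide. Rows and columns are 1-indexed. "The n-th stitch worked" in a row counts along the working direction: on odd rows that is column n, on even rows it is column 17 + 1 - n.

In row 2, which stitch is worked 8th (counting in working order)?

Row 2 uses chart row ((2-1) mod 2)+1 = 2. Row 2 is even, so WS.
Chart row 2 tiled across columns 1-17: K P K P K K P K P K K P K P K K P
Wrong side: read the tiled row from column 17 down to 1 and exchange K with P (leave YO, K2TOG).
Row 2 as worked: K P P K P K P P K P K P P K P K P
The 8th stitch worked is P.

Stitch:
P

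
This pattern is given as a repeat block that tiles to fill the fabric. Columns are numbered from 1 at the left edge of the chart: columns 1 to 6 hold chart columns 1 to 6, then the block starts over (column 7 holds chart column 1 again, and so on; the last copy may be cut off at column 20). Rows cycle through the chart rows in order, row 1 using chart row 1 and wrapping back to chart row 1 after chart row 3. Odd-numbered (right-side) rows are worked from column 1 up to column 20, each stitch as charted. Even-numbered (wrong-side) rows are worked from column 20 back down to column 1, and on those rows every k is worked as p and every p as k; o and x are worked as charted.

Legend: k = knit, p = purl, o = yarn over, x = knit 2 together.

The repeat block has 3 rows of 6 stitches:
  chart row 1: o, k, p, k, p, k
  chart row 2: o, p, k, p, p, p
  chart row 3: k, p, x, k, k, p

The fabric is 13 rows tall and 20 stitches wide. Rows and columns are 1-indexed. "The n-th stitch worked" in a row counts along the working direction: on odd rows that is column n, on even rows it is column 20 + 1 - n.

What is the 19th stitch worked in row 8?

Stitch:
k

Derivation:
Row 8 uses chart row ((8-1) mod 3)+1 = 2. Row 8 is even, so WS.
Chart row 2 tiled across columns 1-20: o p k p p p o p k p p p o p k p p p o p
WS row: flip the tiled sequence (start at column 20) and apply k<->p; o and x stay.
Row 8 as worked: k o k k k p k o k k k p k o k k k p k o
Stitch 19 in working order -> k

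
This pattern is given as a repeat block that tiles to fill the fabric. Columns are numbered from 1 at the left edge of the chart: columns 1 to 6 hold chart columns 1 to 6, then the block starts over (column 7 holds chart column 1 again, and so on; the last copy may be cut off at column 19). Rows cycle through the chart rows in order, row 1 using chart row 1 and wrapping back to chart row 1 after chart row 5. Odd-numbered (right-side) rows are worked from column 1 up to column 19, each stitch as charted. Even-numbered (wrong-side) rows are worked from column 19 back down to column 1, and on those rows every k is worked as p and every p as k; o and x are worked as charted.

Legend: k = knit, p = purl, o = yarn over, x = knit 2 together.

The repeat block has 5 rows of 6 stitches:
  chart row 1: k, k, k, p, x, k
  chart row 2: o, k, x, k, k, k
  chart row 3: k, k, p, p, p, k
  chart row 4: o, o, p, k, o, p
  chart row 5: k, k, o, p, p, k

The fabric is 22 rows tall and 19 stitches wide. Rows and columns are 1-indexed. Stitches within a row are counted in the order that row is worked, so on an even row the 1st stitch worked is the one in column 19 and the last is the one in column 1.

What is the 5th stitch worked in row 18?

Row 18: (18-1) mod 5 = 2, so use chart row 3. Even row -> WS.
Chart row 3 tiled across columns 1-19: k k p p p k k k p p p k k k p p p k k
WS: work from column 19 back to column 1 (reverse the tiled row), swapping k<->p (o and x unchanged).
Row 18 as worked: p p k k k p p p k k k p p p k k k p p
Stitch 5 in working order -> k

Result:
k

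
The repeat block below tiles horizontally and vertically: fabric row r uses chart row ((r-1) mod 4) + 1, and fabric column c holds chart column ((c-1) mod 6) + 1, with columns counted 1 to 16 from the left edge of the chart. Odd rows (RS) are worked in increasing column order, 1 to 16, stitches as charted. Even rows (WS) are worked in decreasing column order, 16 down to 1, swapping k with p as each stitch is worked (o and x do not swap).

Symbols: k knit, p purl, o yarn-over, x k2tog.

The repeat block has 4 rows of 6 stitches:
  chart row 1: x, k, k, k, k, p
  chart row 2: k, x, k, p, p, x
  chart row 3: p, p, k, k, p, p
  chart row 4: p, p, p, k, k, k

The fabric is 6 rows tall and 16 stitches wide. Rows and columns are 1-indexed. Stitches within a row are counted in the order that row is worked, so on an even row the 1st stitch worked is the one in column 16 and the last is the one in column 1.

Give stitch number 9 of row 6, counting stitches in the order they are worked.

Row 6 uses chart row ((6-1) mod 4)+1 = 2. Row 6 is even, so WS.
Chart row 2 tiled across columns 1-16: k x k p p x k x k p p x k x k p
WS: work from column 16 back to column 1 (reverse the tiled row), swapping k<->p (o and x unchanged).
Row 6 as worked: k p x p x k k p x p x k k p x p
Counting 9 along the worked row gives x.

Result:
x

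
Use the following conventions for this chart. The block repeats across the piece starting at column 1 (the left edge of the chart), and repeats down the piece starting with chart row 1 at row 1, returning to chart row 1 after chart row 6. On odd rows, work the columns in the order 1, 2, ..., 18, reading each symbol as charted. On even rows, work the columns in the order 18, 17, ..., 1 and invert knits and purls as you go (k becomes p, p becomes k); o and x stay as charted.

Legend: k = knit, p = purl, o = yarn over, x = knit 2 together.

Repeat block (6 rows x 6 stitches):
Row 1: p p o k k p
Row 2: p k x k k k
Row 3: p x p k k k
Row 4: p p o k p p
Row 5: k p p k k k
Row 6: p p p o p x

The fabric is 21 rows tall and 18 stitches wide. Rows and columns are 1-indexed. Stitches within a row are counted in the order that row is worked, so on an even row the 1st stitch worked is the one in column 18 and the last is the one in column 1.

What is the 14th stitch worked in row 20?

Row 20 uses chart row ((20-1) mod 6)+1 = 2. Row 20 is even, so WS.
Chart row 2 tiled across columns 1-18: p k x k k k p k x k k k p k x k k k
WS: work from column 18 back to column 1 (reverse the tiled row), swapping k<->p (o and x unchanged).
Row 20 as worked: p p p x p k p p p x p k p p p x p k
Stitch 14 in working order -> p

== STITCH ==
p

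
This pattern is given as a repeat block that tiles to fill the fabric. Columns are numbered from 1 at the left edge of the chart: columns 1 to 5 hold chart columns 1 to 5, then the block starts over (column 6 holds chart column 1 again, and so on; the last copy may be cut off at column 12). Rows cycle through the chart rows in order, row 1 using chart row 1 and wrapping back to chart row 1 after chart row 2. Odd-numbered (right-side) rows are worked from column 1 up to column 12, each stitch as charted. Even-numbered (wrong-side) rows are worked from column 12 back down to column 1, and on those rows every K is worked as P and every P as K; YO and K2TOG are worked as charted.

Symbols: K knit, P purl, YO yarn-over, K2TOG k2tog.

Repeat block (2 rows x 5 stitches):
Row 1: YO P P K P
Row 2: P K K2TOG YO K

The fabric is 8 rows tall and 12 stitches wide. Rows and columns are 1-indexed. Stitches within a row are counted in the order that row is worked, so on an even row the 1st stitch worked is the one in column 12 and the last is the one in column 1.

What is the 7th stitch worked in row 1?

For row 1: chart row = ((1-1) mod 2) + 1 = 1; this is a RS (odd) row.
Chart row 1 tiled across columns 1-12: YO P P K P YO P P K P YO P
RS: work column 1 to column 12, symbols as charted — the tiled row is the row as worked.
Counting 7 along the worked row gives P.

Stitch:
P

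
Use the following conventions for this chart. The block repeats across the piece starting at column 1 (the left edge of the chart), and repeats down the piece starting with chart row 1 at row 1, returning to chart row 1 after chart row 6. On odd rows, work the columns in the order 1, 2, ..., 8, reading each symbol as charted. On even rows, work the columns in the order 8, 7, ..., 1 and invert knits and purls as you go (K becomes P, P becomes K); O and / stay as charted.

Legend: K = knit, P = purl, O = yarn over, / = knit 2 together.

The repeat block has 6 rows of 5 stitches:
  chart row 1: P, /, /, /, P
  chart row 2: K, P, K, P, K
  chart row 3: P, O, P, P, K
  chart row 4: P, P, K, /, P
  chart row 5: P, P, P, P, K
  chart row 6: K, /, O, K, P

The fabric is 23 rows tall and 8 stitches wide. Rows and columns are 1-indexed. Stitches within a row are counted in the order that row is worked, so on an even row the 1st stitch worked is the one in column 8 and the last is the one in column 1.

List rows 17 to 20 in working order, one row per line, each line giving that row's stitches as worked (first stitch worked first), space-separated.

Row 17: chart row 5, RS - tile across columns 1-8 and work as-is.
Row 18: chart row 6, WS - tiled (columns 1-8): K / O K P K / O; work from column 8 back to 1 with K<->P swapped.
Row 19: chart row 1, RS - tile across columns 1-8 and work as-is.
Row 20: chart row 2, WS - tiled (columns 1-8): K P K P K K P K; work from column 8 back to 1 with K<->P swapped.

Rows as worked:
P P P P K P P P
O / P K P O / P
P / / / P P / /
P K P P K P K P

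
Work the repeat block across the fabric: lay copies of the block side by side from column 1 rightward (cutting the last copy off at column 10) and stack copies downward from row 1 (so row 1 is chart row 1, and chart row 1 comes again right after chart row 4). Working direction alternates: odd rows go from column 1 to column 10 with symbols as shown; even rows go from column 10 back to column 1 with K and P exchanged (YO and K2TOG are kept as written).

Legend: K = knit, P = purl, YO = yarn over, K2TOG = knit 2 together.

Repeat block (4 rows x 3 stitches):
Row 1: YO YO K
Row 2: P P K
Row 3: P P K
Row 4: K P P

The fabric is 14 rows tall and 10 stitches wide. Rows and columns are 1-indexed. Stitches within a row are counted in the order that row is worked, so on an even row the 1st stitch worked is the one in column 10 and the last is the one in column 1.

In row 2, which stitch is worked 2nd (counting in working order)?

For row 2: chart row = ((2-1) mod 4) + 1 = 2; this is a WS (even) row.
Chart row 2 tiled across columns 1-10: P P K P P K P P K P
WS row: flip the tiled sequence (start at column 10) and apply K<->P; YO and K2TOG stay.
Row 2 as worked: K P K K P K K P K K
The 2nd stitch worked is P.

== STITCH ==
P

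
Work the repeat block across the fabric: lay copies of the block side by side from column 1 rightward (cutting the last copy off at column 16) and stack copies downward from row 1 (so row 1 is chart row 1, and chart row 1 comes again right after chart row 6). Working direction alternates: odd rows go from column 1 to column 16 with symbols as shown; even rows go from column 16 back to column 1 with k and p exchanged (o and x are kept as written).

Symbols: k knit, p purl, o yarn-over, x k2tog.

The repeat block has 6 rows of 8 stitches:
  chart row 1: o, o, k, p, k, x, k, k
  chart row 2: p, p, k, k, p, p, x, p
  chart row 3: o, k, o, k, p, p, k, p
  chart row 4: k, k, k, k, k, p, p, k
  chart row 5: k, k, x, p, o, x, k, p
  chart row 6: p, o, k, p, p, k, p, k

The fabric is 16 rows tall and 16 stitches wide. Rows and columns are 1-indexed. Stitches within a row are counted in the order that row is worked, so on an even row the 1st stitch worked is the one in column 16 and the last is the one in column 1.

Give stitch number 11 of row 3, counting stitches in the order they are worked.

Row 3 uses chart row ((3-1) mod 6)+1 = 3. Row 3 is odd, so RS.
Chart row 3 tiled across columns 1-16: o k o k p p k p o k o k p p k p
RS row: no reversal, no swap; stitch n worked = column n.
Stitch 11 in working order -> o

Stitch:
o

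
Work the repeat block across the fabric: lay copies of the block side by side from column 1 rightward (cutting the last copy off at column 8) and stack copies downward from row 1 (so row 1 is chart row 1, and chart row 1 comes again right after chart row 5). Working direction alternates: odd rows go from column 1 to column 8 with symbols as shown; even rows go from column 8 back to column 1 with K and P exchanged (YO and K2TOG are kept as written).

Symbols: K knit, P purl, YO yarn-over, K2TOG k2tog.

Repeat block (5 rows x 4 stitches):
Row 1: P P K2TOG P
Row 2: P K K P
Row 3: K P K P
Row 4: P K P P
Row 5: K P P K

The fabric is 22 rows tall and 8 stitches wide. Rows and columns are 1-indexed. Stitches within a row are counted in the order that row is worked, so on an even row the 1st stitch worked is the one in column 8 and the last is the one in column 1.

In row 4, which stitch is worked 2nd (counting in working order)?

For row 4: chart row = ((4-1) mod 5) + 1 = 4; this is a WS (even) row.
Chart row 4 tiled across columns 1-8: P K P P P K P P
Wrong side: read the tiled row from column 8 down to 1 and exchange K with P (leave YO, K2TOG).
Row 4 as worked: K K P K K K P K
The 2nd stitch worked is K.

== STITCH ==
K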